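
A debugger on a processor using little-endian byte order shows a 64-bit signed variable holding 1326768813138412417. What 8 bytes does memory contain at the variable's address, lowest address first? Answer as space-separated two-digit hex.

1326768813138412417 in hexadecimal, padded to 64 bits, is 0x1269A134BE2E8381.
Split into bytes (most-significant first): 12 69 A1 34 BE 2E 83 81.
Little-endian: lowest address holds the least-significant byte.
So at ascending addresses the bytes are 81 83 2E BE 34 A1 69 12.

81 83 2E BE 34 A1 69 12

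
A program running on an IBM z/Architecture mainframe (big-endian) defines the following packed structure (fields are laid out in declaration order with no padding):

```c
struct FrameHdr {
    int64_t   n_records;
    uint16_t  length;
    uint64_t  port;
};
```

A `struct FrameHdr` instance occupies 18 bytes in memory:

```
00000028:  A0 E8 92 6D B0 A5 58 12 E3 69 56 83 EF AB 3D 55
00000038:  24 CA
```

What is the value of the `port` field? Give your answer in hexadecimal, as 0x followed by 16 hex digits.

0x5683EFAB3D5524CA

`port` follows `n_records` (8 B), `length` (2 B), so it starts at offset 8 + 2 = 10 and occupies 8 bytes.
Bytes at offsets 10..17: 56 83 EF AB 3D 55 24 CA.
Big-endian: lowest address holds the most-significant byte.
The bytes are already most-significant first: 0x5683EFAB3D5524CA.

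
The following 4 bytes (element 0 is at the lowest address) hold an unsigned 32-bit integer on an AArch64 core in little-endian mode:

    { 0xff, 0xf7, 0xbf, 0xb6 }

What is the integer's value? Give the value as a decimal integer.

In little-endian order the low byte comes first in memory.
Reassemble most-significant byte first: B6 BF F7 FF → 0xB6BFF7FF.
0xB6BFF7FF = 3066034175.

3066034175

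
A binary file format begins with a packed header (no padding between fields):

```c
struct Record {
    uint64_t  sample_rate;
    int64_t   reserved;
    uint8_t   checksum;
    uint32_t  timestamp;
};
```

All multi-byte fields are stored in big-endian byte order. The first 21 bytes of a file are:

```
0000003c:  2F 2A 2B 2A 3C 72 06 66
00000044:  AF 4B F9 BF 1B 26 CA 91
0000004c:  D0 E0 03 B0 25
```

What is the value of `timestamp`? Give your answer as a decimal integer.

3758338085

`timestamp` follows `sample_rate` (8 B), `reserved` (8 B), `checksum` (1 B), so it starts at offset 8 + 8 + 1 = 17 and occupies 4 bytes.
Bytes at offsets 17..20: E0 03 B0 25.
Big-endian: lowest address holds the most-significant byte.
The bytes are already most-significant first: 0xE003B025.
0xE003B025 = 3758338085.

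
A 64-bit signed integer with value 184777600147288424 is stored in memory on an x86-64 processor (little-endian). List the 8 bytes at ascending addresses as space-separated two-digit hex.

184777600147288424 in hexadecimal, padded to 64 bits, is 0x0290763F933A7168.
Split into bytes (most-significant first): 02 90 76 3F 93 3A 71 68.
Little-endian: lowest address holds the least-significant byte.
So at ascending addresses the bytes are 68 71 3A 93 3F 76 90 02.

68 71 3A 93 3F 76 90 02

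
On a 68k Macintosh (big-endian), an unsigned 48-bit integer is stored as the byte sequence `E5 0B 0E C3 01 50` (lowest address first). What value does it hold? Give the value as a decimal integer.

Big-endian stores the most-significant byte at the lowest address.
The bytes are already most-significant first: 0xE50B0EC30150.
0xE50B0EC30150 = 251835655061840.

251835655061840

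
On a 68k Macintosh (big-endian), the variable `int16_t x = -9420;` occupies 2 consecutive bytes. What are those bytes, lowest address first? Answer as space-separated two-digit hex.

DB 34

Two's complement of -9420 in 16 bits: 9420 = 0x24CC; invert → 0xDB33; add 1 → 0xDB34.
Split into bytes (most-significant first): DB 34.
Big-endian: lowest address holds the most-significant byte.
So the memory order matches the most-significant-first order: DB 34.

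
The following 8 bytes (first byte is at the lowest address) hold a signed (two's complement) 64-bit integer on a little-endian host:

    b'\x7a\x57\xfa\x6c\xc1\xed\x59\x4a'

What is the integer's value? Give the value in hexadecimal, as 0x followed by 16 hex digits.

0x4A59EDC16CFA577A

In little-endian order the low byte comes first in memory.
Reassemble most-significant byte first: 4A 59 ED C1 6C FA 57 7A → 0x4A59EDC16CFA577A.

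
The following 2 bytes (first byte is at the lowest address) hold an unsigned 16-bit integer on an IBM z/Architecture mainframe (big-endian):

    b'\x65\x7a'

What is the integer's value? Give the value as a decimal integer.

Big-endian: lowest address holds the most-significant byte.
The bytes are already most-significant first: 0x657A.
0x657A = 25978.

25978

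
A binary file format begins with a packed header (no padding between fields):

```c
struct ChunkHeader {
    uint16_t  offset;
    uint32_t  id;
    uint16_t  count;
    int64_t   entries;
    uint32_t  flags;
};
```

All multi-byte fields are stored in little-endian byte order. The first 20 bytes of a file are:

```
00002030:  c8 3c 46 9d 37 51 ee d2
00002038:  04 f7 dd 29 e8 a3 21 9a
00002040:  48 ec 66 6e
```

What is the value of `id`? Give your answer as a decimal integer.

`id` follows `offset` (2 bytes), so it starts at byte offset 2 and occupies 4 bytes.
Bytes at offsets 2..5: 46 9D 37 51.
Little-endian stores the least-significant byte at the lowest address.
Reassemble most-significant byte first: 51 37 9D 46 → 0x51379D46.
0x51379D46 = 1362599238.

1362599238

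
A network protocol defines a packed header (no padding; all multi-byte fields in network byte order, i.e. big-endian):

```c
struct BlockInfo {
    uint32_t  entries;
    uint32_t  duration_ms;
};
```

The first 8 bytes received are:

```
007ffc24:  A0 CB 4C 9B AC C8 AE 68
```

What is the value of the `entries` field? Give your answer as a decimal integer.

2697677979

`entries` is the first field, at byte offset 0, occupying 4 bytes.
Bytes at offsets 0..3: A0 CB 4C 9B.
Big-endian: lowest address holds the most-significant byte.
The bytes are already most-significant first: 0xA0CB4C9B.
0xA0CB4C9B = 2697677979.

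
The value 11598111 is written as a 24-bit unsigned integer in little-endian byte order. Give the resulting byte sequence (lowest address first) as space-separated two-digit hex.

1F F9 B0

11598111 in hexadecimal, padded to 24 bits, is 0xB0F91F.
Split into bytes (most-significant first): B0 F9 1F.
Little-endian: lowest address holds the least-significant byte.
So at ascending addresses the bytes are 1F F9 B0.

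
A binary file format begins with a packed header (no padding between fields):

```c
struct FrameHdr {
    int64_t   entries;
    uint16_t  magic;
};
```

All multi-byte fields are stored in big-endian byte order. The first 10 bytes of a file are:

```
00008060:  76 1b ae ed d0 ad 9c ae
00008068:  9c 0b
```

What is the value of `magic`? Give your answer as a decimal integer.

`magic` follows `entries` (8 bytes), so it starts at byte offset 8 and occupies 2 bytes.
Bytes at offsets 8..9: 9C 0B.
Big-endian: lowest address holds the most-significant byte.
The bytes are already most-significant first: 0x9C0B.
0x9C0B = 39947.

39947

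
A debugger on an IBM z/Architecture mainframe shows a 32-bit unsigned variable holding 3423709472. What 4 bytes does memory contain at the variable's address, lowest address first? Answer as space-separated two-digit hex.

3423709472 in hexadecimal, padded to 32 bits, is 0xCC11A920.
Split into bytes (most-significant first): CC 11 A9 20.
In big-endian order the high byte comes first in memory.
So the memory order matches the most-significant-first order: CC 11 A9 20.

CC 11 A9 20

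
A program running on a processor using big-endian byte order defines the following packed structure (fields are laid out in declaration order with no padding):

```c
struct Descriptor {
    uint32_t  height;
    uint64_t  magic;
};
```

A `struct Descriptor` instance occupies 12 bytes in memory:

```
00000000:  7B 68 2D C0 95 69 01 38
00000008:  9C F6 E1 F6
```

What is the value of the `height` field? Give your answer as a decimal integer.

2070425024

`height` is the first field, at byte offset 0, occupying 4 bytes.
Bytes at offsets 0..3: 7B 68 2D C0.
In big-endian order the high byte comes first in memory.
The bytes are already most-significant first: 0x7B682DC0.
0x7B682DC0 = 2070425024.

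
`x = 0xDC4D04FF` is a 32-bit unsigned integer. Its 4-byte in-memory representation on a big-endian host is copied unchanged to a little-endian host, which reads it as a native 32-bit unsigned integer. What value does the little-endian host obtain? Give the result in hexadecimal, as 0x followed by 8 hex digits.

Stored big-endian, the bytes at ascending addresses are DC 4D 04 FF.
Read back as little-endian, the first byte is least significant, giving 0xFF044DDC.

0xFF044DDC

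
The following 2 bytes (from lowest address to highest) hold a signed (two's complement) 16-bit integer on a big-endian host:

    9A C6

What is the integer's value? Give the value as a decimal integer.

Big-endian: lowest address holds the most-significant byte.
The bytes are already most-significant first: 0x9AC6.
Top bit is set, so as a signed 16-bit value this is 0x9AC6 − 2^16 = -25914.

-25914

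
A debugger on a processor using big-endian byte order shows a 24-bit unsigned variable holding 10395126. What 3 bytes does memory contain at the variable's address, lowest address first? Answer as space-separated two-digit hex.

10395126 in hexadecimal, padded to 24 bits, is 0x9E9DF6.
Split into bytes (most-significant first): 9E 9D F6.
In big-endian order the high byte comes first in memory.
So the memory order matches the most-significant-first order: 9E 9D F6.

9E 9D F6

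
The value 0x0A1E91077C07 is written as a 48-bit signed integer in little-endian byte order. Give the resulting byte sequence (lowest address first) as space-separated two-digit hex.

Split into bytes (most-significant first): 0A 1E 91 07 7C 07.
In little-endian order the low byte comes first in memory.
So at ascending addresses the bytes are 07 7C 07 91 1E 0A.

07 7C 07 91 1E 0A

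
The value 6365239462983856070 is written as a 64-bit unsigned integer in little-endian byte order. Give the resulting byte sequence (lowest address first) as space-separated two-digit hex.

C6 6F 73 2D 91 DF 55 58

6365239462983856070 in hexadecimal, padded to 64 bits, is 0x5855DF912D736FC6.
Split into bytes (most-significant first): 58 55 DF 91 2D 73 6F C6.
Little-endian stores the least-significant byte at the lowest address.
So at ascending addresses the bytes are C6 6F 73 2D 91 DF 55 58.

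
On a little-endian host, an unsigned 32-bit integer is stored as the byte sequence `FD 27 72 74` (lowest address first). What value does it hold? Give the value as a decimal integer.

Little-endian: lowest address holds the least-significant byte.
Reassemble most-significant byte first: 74 72 27 FD → 0x747227FD.
0x747227FD = 1953638397.

1953638397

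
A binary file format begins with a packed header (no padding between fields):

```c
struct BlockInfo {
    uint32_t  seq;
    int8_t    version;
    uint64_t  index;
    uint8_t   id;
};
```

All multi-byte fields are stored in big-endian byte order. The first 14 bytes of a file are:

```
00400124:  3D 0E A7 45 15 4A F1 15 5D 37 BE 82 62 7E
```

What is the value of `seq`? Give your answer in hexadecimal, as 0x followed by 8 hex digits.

0x3D0EA745

`seq` is the first field, at byte offset 0, occupying 4 bytes.
Bytes at offsets 0..3: 3D 0E A7 45.
In big-endian order the high byte comes first in memory.
The bytes are already most-significant first: 0x3D0EA745.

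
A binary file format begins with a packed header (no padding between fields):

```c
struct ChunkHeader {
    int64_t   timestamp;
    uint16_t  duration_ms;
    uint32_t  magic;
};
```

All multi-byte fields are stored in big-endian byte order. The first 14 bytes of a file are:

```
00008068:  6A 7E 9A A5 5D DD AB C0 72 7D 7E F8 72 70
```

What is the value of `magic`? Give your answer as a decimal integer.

2130211440

`magic` follows `timestamp` (8 B), `duration_ms` (2 B), so it starts at offset 8 + 2 = 10 and occupies 4 bytes.
Bytes at offsets 10..13: 7E F8 72 70.
In big-endian order the high byte comes first in memory.
The bytes are already most-significant first: 0x7EF87270.
0x7EF87270 = 2130211440.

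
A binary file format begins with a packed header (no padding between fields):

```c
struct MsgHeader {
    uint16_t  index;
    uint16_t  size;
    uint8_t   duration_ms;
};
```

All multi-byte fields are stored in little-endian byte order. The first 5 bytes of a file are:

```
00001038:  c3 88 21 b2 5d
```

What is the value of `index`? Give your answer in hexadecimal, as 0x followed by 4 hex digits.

`index` is the first field, at byte offset 0, occupying 2 bytes.
Bytes at offsets 0..1: C3 88.
Little-endian: lowest address holds the least-significant byte.
Reassemble most-significant byte first: 88 C3 → 0x88C3.

0x88C3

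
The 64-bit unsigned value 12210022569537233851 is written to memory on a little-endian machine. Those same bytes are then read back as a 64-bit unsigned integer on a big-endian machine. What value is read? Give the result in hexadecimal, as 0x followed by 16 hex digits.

12210022569537233851 in 64-bit hexadecimal is 0xA972B6D5E4C4E3BB.
Stored little-endian, the bytes at ascending addresses are BB E3 C4 E4 D5 B6 72 A9.
Read back as big-endian, the last byte is least significant, giving 0xBBE3C4E4D5B672A9.

0xBBE3C4E4D5B672A9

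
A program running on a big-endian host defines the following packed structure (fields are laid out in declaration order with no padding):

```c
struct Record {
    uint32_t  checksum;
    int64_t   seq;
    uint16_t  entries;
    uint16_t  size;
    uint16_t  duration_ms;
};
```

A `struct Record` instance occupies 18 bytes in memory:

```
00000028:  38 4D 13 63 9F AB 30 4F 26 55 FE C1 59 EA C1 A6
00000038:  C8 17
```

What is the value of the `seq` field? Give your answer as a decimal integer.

`seq` follows `checksum` (4 bytes), so it starts at byte offset 4 and occupies 8 bytes.
Bytes at offsets 4..11: 9F AB 30 4F 26 55 FE C1.
Big-endian: lowest address holds the most-significant byte.
The bytes are already most-significant first: 0x9FAB304F2655FEC1.
Top bit is set, so as a signed 64-bit value this is 0x9FAB304F2655FEC1 − 2^64 = -6941401284157767999.

-6941401284157767999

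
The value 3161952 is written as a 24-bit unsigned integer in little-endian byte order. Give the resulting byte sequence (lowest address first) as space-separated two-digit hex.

3161952 in hexadecimal, padded to 24 bits, is 0x303F60.
Split into bytes (most-significant first): 30 3F 60.
Little-endian stores the least-significant byte at the lowest address.
So at ascending addresses the bytes are 60 3F 30.

60 3F 30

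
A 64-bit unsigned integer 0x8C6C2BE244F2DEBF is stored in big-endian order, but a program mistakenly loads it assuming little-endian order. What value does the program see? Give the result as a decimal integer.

13825754283740195980

Stored big-endian, the bytes at ascending addresses are 8C 6C 2B E2 44 F2 DE BF.
Read back as little-endian, the first byte is least significant, giving 0xBFDEF244E22B6C8C.
0xBFDEF244E22B6C8C = 13825754283740195980.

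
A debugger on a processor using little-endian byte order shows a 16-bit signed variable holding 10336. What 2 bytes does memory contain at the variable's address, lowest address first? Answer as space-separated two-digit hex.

10336 in hexadecimal, padded to 16 bits, is 0x2860.
Split into bytes (most-significant first): 28 60.
In little-endian order the low byte comes first in memory.
So at ascending addresses the bytes are 60 28.

60 28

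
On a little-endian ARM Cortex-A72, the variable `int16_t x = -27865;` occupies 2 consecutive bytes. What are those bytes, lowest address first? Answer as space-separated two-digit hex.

Two's complement of -27865 in 16 bits: 27865 = 0x6CD9; invert → 0x9326; add 1 → 0x9327.
Split into bytes (most-significant first): 93 27.
In little-endian order the low byte comes first in memory.
So at ascending addresses the bytes are 27 93.

27 93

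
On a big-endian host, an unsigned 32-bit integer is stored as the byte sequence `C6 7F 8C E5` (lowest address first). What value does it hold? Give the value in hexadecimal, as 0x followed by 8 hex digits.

0xC67F8CE5

Big-endian: lowest address holds the most-significant byte.
The bytes are already most-significant first: 0xC67F8CE5.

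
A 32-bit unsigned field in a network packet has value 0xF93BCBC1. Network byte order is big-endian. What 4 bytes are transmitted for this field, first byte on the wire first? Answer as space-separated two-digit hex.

F9 3B CB C1

Split into bytes (most-significant first): F9 3B CB C1.
Big-endian: lowest address holds the most-significant byte.
So the memory order matches the most-significant-first order: F9 3B CB C1.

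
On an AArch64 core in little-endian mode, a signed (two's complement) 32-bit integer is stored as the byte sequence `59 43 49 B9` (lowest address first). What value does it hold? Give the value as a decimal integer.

-1186380967

Little-endian stores the least-significant byte at the lowest address.
Reassemble most-significant byte first: B9 49 43 59 → 0xB9494359.
Top bit is set, so as a signed 32-bit value this is 0xB9494359 − 2^32 = -1186380967.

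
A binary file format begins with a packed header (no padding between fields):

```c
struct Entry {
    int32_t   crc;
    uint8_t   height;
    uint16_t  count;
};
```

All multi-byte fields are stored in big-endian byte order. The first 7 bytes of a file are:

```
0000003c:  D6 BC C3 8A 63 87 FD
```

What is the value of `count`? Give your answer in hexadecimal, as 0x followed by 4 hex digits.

`count` follows `crc` (4 B), `height` (1 B), so it starts at offset 4 + 1 = 5 and occupies 2 bytes.
Bytes at offsets 5..6: 87 FD.
Big-endian: lowest address holds the most-significant byte.
The bytes are already most-significant first: 0x87FD.

0x87FD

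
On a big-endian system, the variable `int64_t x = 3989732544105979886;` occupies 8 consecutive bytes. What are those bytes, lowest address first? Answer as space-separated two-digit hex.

37 5E 60 9C 40 40 9F EE

3989732544105979886 in hexadecimal, padded to 64 bits, is 0x375E609C40409FEE.
Split into bytes (most-significant first): 37 5E 60 9C 40 40 9F EE.
Big-endian: lowest address holds the most-significant byte.
So the memory order matches the most-significant-first order: 37 5E 60 9C 40 40 9F EE.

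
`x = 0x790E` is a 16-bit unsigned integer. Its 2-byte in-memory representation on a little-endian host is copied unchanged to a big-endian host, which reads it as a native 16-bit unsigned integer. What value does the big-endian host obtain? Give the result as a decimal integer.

Stored little-endian, the bytes at ascending addresses are 0E 79.
Read back as big-endian, the last byte is least significant, giving 0x0E79.
0x0E79 = 3705.

3705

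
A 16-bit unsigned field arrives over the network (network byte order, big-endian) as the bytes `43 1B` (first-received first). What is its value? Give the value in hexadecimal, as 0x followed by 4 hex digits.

0x431B

Big-endian: lowest address holds the most-significant byte.
The bytes are already most-significant first: 0x431B.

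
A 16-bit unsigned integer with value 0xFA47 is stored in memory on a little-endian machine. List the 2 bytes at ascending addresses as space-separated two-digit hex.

47 FA

Split into bytes (most-significant first): FA 47.
Little-endian: lowest address holds the least-significant byte.
So at ascending addresses the bytes are 47 FA.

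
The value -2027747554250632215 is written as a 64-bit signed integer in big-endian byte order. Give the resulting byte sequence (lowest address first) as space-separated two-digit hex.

E3 DB FE 57 C6 B9 53 E9

Two's complement of -2027747554250632215 in 64 bits: 2027747554250632215 = 0x1C2401A83946AC17; invert → 0xE3DBFE57C6B953E8; add 1 → 0xE3DBFE57C6B953E9.
Split into bytes (most-significant first): E3 DB FE 57 C6 B9 53 E9.
Big-endian stores the most-significant byte at the lowest address.
So the memory order matches the most-significant-first order: E3 DB FE 57 C6 B9 53 E9.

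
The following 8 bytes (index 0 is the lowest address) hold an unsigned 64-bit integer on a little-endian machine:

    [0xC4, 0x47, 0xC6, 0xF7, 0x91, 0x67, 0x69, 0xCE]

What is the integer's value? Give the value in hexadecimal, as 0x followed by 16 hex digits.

In little-endian order the low byte comes first in memory.
Reassemble most-significant byte first: CE 69 67 91 F7 C6 47 C4 → 0xCE696791F7C647C4.

0xCE696791F7C647C4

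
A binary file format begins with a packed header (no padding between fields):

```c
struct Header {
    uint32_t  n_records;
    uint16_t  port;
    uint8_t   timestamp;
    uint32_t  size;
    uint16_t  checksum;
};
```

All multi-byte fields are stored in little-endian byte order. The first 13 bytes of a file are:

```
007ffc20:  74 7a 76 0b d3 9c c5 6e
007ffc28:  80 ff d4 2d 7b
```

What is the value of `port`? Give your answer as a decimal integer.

40147

`port` follows `n_records` (4 bytes), so it starts at byte offset 4 and occupies 2 bytes.
Bytes at offsets 4..5: D3 9C.
Little-endian: lowest address holds the least-significant byte.
Reassemble most-significant byte first: 9C D3 → 0x9CD3.
0x9CD3 = 40147.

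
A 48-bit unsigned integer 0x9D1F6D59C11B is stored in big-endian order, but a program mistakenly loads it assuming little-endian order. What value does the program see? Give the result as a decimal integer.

30517242961821

Stored big-endian, the bytes at ascending addresses are 9D 1F 6D 59 C1 1B.
Read back as little-endian, the first byte is least significant, giving 0x1BC1596D1F9D.
0x1BC1596D1F9D = 30517242961821.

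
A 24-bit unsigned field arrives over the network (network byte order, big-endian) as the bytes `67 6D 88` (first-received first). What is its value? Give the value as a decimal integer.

6778248

Big-endian: lowest address holds the most-significant byte.
The bytes are already most-significant first: 0x676D88.
0x676D88 = 6778248.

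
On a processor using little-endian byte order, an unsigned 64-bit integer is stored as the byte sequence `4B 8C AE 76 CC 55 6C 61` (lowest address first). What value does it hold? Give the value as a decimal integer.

7020080255816600651

Little-endian stores the least-significant byte at the lowest address.
Reassemble most-significant byte first: 61 6C 55 CC 76 AE 8C 4B → 0x616C55CC76AE8C4B.
0x616C55CC76AE8C4B = 7020080255816600651.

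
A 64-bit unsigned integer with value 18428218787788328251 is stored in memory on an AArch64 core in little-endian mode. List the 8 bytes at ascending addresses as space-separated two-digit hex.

3B 8D 4D C1 59 2F BE FF

18428218787788328251 in hexadecimal, padded to 64 bits, is 0xFFBE2F59C14D8D3B.
Split into bytes (most-significant first): FF BE 2F 59 C1 4D 8D 3B.
Little-endian stores the least-significant byte at the lowest address.
So at ascending addresses the bytes are 3B 8D 4D C1 59 2F BE FF.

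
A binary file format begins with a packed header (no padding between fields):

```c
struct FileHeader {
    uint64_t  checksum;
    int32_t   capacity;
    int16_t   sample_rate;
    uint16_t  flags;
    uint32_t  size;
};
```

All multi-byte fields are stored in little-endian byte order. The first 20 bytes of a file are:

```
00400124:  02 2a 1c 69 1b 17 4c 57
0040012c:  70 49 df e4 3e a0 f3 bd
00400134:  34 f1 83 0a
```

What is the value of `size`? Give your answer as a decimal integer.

176419124

`size` follows `checksum` (8 B), `capacity` (4 B), `sample_rate` (2 B), `flags` (2 B), so it starts at offset 8 + 4 + 2 + 2 = 16 and occupies 4 bytes.
Bytes at offsets 16..19: 34 F1 83 0A.
Little-endian stores the least-significant byte at the lowest address.
Reassemble most-significant byte first: 0A 83 F1 34 → 0x0A83F134.
0x0A83F134 = 176419124.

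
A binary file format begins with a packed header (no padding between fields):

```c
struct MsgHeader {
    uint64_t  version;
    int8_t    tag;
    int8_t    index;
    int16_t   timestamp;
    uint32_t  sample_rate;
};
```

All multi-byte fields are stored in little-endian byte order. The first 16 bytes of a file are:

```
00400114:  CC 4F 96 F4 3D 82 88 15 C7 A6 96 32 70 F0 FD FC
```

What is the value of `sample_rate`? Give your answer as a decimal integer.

`sample_rate` follows `version` (8 B), `tag` (1 B), `index` (1 B), `timestamp` (2 B), so it starts at offset 8 + 1 + 1 + 2 = 12 and occupies 4 bytes.
Bytes at offsets 12..15: 70 F0 FD FC.
Little-endian stores the least-significant byte at the lowest address.
Reassemble most-significant byte first: FC FD F0 70 → 0xFCFDF070.
0xFCFDF070 = 4244500592.

4244500592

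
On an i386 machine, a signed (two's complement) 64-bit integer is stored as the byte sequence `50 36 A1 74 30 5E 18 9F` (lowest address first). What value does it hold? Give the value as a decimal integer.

Little-endian stores the least-significant byte at the lowest address.
Reassemble most-significant byte first: 9F 18 5E 30 74 A1 36 50 → 0x9F185E3074A13650.
Top bit is set, so as a signed 64-bit value this is 0x9F185E3074A13650 − 2^64 = -6982727660029790640.

-6982727660029790640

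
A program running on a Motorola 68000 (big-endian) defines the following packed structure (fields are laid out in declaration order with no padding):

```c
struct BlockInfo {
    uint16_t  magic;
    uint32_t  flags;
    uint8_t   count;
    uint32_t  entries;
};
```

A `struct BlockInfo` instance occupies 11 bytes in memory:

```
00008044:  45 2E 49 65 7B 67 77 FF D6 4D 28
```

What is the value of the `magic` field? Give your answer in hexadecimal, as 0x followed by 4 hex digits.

0x452E

`magic` is the first field, at byte offset 0, occupying 2 bytes.
Bytes at offsets 0..1: 45 2E.
In big-endian order the high byte comes first in memory.
The bytes are already most-significant first: 0x452E.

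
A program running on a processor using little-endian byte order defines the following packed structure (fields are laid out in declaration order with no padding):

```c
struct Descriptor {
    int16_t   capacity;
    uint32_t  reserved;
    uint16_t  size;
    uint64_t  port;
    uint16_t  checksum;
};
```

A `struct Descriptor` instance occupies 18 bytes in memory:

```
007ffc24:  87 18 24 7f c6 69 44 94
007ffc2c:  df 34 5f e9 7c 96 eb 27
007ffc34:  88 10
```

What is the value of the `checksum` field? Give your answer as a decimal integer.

`checksum` follows `capacity` (2 B), `reserved` (4 B), `size` (2 B), `port` (8 B), so it starts at offset 2 + 4 + 2 + 8 = 16 and occupies 2 bytes.
Bytes at offsets 16..17: 88 10.
In little-endian order the low byte comes first in memory.
Reassemble most-significant byte first: 10 88 → 0x1088.
0x1088 = 4232.

4232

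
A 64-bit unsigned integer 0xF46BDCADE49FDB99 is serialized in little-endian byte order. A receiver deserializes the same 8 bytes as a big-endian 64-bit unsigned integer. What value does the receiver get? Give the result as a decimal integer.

Stored little-endian, the bytes at ascending addresses are 99 DB 9F E4 AD DC 6B F4.
Read back as big-endian, the last byte is least significant, giving 0x99DB9FE4ADDC6BF4.
0x99DB9FE4ADDC6BF4 = 11086630712220871668.

11086630712220871668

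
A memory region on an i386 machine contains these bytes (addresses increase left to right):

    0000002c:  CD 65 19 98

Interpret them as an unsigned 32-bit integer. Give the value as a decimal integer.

2551801293

Little-endian: lowest address holds the least-significant byte.
Reassemble most-significant byte first: 98 19 65 CD → 0x981965CD.
0x981965CD = 2551801293.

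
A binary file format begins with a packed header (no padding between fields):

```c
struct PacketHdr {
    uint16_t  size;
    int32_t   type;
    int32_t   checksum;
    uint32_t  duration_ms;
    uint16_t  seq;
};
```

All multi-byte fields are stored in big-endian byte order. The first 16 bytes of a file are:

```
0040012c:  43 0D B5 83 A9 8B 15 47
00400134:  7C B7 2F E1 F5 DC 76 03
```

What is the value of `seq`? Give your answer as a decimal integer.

30211

`seq` follows `size` (2 B), `type` (4 B), `checksum` (4 B), `duration_ms` (4 B), so it starts at offset 2 + 4 + 4 + 4 = 14 and occupies 2 bytes.
Bytes at offsets 14..15: 76 03.
Big-endian: lowest address holds the most-significant byte.
The bytes are already most-significant first: 0x7603.
0x7603 = 30211.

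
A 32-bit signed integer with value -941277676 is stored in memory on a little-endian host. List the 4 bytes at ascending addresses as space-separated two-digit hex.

Two's complement of -941277676 in 32 bits: 941277676 = 0x381AC1EC; invert → 0xC7E53E13; add 1 → 0xC7E53E14.
Split into bytes (most-significant first): C7 E5 3E 14.
In little-endian order the low byte comes first in memory.
So at ascending addresses the bytes are 14 3E E5 C7.

14 3E E5 C7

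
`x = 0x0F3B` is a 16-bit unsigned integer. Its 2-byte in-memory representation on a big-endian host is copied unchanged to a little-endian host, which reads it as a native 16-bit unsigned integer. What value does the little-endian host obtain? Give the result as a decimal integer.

15119

Stored big-endian, the bytes at ascending addresses are 0F 3B.
Read back as little-endian, the first byte is least significant, giving 0x3B0F.
0x3B0F = 15119.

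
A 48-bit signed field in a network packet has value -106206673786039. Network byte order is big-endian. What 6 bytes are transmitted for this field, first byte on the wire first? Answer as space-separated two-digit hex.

9F 67 D4 EF AB 49

Two's complement of -106206673786039 in 48 bits: 106206673786039 = 0x60982B1054B7; invert → 0x9F67D4EFAB48; add 1 → 0x9F67D4EFAB49.
Split into bytes (most-significant first): 9F 67 D4 EF AB 49.
Big-endian: lowest address holds the most-significant byte.
So the memory order matches the most-significant-first order: 9F 67 D4 EF AB 49.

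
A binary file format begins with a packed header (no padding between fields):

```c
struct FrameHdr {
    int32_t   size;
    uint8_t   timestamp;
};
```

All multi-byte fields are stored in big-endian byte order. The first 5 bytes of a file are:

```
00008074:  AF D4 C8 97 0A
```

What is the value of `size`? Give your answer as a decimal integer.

`size` is the first field, at byte offset 0, occupying 4 bytes.
Bytes at offsets 0..3: AF D4 C8 97.
In big-endian order the high byte comes first in memory.
The bytes are already most-significant first: 0xAFD4C897.
Top bit is set, so as a signed 32-bit value this is 0xAFD4C897 − 2^32 = -1345009513.

-1345009513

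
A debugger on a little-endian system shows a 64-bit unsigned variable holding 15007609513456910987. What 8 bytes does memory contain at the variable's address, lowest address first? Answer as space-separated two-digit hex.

15007609513456910987 in hexadecimal, padded to 64 bits, is 0xD045BD56B95F428B.
Split into bytes (most-significant first): D0 45 BD 56 B9 5F 42 8B.
Little-endian: lowest address holds the least-significant byte.
So at ascending addresses the bytes are 8B 42 5F B9 56 BD 45 D0.

8B 42 5F B9 56 BD 45 D0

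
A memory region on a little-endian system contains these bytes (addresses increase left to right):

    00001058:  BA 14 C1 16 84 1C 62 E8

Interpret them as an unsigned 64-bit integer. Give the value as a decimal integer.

Little-endian: lowest address holds the least-significant byte.
Reassemble most-significant byte first: E8 62 1C 84 16 C1 14 BA → 0xE8621C8416C114BA.
0xE8621C8416C114BA = 16744977718159938746.

16744977718159938746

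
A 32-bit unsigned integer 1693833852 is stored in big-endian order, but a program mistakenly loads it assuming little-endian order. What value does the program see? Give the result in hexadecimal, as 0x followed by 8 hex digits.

0x7CDAF564

1693833852 in 32-bit hexadecimal is 0x64F5DA7C.
Stored big-endian, the bytes at ascending addresses are 64 F5 DA 7C.
Read back as little-endian, the first byte is least significant, giving 0x7CDAF564.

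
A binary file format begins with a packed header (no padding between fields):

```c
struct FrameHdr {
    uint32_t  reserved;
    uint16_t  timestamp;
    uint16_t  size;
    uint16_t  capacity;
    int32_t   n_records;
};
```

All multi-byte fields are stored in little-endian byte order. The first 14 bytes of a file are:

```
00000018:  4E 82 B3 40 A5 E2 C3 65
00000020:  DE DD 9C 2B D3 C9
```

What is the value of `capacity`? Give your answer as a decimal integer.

`capacity` follows `reserved` (4 B), `timestamp` (2 B), `size` (2 B), so it starts at offset 4 + 2 + 2 = 8 and occupies 2 bytes.
Bytes at offsets 8..9: DE DD.
Little-endian stores the least-significant byte at the lowest address.
Reassemble most-significant byte first: DD DE → 0xDDDE.
0xDDDE = 56798.

56798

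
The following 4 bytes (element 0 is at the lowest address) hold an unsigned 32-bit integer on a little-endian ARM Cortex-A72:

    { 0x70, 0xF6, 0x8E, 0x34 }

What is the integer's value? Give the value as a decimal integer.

881784432

Little-endian: lowest address holds the least-significant byte.
Reassemble most-significant byte first: 34 8E F6 70 → 0x348EF670.
0x348EF670 = 881784432.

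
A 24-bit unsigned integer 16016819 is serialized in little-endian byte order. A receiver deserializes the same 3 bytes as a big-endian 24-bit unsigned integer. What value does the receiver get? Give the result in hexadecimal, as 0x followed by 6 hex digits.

0xB365F4

16016819 in 24-bit hexadecimal is 0xF465B3.
Stored little-endian, the bytes at ascending addresses are B3 65 F4.
Read back as big-endian, the last byte is least significant, giving 0xB365F4.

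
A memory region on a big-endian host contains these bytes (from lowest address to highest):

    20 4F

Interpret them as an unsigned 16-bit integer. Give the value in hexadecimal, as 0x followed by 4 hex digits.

Big-endian: lowest address holds the most-significant byte.
The bytes are already most-significant first: 0x204F.

0x204F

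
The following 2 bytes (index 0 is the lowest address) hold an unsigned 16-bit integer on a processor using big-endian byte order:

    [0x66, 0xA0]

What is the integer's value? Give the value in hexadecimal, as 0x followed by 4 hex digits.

0x66A0

In big-endian order the high byte comes first in memory.
The bytes are already most-significant first: 0x66A0.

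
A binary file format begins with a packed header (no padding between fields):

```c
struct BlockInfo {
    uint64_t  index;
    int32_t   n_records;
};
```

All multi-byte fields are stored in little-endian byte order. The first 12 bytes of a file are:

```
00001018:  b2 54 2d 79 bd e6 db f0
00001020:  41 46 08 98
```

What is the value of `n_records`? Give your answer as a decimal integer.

`n_records` follows `index` (8 bytes), so it starts at byte offset 8 and occupies 4 bytes.
Bytes at offsets 8..11: 41 46 08 98.
Little-endian: lowest address holds the least-significant byte.
Reassemble most-significant byte first: 98 08 46 41 → 0x98084641.
Top bit is set, so as a signed 32-bit value this is 0x98084641 − 2^32 = -1744288191.

-1744288191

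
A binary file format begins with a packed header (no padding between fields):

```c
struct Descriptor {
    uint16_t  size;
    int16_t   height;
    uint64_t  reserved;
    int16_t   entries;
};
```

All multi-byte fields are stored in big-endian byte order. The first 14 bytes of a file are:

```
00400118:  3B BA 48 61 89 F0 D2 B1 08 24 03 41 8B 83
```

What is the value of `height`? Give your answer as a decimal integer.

18529

`height` follows `size` (2 bytes), so it starts at byte offset 2 and occupies 2 bytes.
Bytes at offsets 2..3: 48 61.
Big-endian: lowest address holds the most-significant byte.
The bytes are already most-significant first: 0x4861.
0x4861 = 18529.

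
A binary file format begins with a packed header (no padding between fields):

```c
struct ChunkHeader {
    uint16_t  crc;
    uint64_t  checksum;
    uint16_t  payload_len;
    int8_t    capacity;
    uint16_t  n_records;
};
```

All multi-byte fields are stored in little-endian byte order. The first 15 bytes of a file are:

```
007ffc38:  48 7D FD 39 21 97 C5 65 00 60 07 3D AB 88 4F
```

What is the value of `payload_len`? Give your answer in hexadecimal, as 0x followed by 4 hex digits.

`payload_len` follows `crc` (2 B), `checksum` (8 B), so it starts at offset 2 + 8 = 10 and occupies 2 bytes.
Bytes at offsets 10..11: 07 3D.
Little-endian: lowest address holds the least-significant byte.
Reassemble most-significant byte first: 3D 07 → 0x3D07.

0x3D07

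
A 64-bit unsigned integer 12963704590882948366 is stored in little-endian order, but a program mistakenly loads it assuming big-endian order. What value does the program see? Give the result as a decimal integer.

12963704590882948366 in 64-bit hexadecimal is 0xB3E854A408ADC50E.
Stored little-endian, the bytes at ascending addresses are 0E C5 AD 08 A4 54 E8 B3.
Read back as big-endian, the last byte is least significant, giving 0x0EC5AD08A454E8B3.
0x0EC5AD08A454E8B3 = 1064447139571361971.

1064447139571361971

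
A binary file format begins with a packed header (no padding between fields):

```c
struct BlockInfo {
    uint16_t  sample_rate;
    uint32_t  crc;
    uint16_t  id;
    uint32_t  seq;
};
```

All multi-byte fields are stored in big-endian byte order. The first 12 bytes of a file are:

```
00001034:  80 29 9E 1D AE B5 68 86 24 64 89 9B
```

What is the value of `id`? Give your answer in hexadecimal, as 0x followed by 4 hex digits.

0x6886

`id` follows `sample_rate` (2 B), `crc` (4 B), so it starts at offset 2 + 4 = 6 and occupies 2 bytes.
Bytes at offsets 6..7: 68 86.
Big-endian stores the most-significant byte at the lowest address.
The bytes are already most-significant first: 0x6886.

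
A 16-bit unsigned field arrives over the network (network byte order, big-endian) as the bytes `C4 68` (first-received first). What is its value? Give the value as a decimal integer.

50280

In big-endian order the high byte comes first in memory.
The bytes are already most-significant first: 0xC468.
0xC468 = 50280.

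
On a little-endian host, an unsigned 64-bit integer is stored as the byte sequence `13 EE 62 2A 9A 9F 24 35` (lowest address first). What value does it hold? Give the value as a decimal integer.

Little-endian stores the least-significant byte at the lowest address.
Reassemble most-significant byte first: 35 24 9F 9A 2A 62 EE 13 → 0x35249F9A2A62EE13.
0x35249F9A2A62EE13 = 3829361067656670739.

3829361067656670739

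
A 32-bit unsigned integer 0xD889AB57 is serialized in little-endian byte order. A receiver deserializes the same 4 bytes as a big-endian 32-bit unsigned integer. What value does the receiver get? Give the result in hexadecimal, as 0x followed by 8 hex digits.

Stored little-endian, the bytes at ascending addresses are 57 AB 89 D8.
Read back as big-endian, the last byte is least significant, giving 0x57AB89D8.

0x57AB89D8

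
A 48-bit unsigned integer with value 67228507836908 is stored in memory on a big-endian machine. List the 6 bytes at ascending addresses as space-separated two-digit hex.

3D 24 DB 54 11 EC

67228507836908 in hexadecimal, padded to 48 bits, is 0x3D24DB5411EC.
Split into bytes (most-significant first): 3D 24 DB 54 11 EC.
In big-endian order the high byte comes first in memory.
So the memory order matches the most-significant-first order: 3D 24 DB 54 11 EC.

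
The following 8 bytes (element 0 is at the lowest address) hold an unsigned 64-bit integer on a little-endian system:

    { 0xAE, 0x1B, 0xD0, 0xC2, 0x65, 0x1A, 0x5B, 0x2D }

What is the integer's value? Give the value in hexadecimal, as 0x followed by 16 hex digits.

In little-endian order the low byte comes first in memory.
Reassemble most-significant byte first: 2D 5B 1A 65 C2 D0 1B AE → 0x2D5B1A65C2D01BAE.

0x2D5B1A65C2D01BAE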